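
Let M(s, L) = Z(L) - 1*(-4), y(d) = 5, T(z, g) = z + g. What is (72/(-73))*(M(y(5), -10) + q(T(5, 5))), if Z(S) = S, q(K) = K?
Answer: -288/73 ≈ -3.9452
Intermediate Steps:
T(z, g) = g + z
M(s, L) = 4 + L (M(s, L) = L - 1*(-4) = L + 4 = 4 + L)
(72/(-73))*(M(y(5), -10) + q(T(5, 5))) = (72/(-73))*((4 - 10) + (5 + 5)) = (72*(-1/73))*(-6 + 10) = -72/73*4 = -288/73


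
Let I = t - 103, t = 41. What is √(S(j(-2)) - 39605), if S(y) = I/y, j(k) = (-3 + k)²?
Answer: I*√990187/5 ≈ 199.02*I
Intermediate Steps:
I = -62 (I = 41 - 103 = -62)
S(y) = -62/y
√(S(j(-2)) - 39605) = √(-62/(-3 - 2)² - 39605) = √(-62/((-5)²) - 39605) = √(-62/25 - 39605) = √(-990187/25) = I*√990187/5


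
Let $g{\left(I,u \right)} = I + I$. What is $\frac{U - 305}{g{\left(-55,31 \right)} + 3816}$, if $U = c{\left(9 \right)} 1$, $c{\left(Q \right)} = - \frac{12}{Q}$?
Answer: $- \frac{919}{11118} \approx -0.082659$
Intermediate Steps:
$g{\left(I,u \right)} = 2 I$
$U = - \frac{4}{3}$ ($U = - \frac{12}{9} \cdot 1 = \left(-12\right) \frac{1}{9} \cdot 1 = \left(- \frac{4}{3}\right) 1 = - \frac{4}{3} \approx -1.3333$)
$\frac{U - 305}{g{\left(-55,31 \right)} + 3816} = \frac{- \frac{4}{3} - 305}{2 \left(-55\right) + 3816} = - \frac{919}{3 \left(-110 + 3816\right)} = - \frac{919}{3 \cdot 3706} = \left(- \frac{919}{3}\right) \frac{1}{3706} = - \frac{919}{11118}$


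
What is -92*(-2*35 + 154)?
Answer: -7728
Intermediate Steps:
-92*(-2*35 + 154) = -92*(-70 + 154) = -92*84 = -7728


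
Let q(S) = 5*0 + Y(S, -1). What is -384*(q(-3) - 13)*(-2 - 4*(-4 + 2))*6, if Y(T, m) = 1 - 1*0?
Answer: 165888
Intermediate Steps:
Y(T, m) = 1 (Y(T, m) = 1 + 0 = 1)
q(S) = 1 (q(S) = 5*0 + 1 = 0 + 1 = 1)
-384*(q(-3) - 13)*(-2 - 4*(-4 + 2))*6 = -384*(1 - 13)*(-2 - 4*(-4 + 2))*6 = -(-4608)*(-2 - 4*(-2))*6 = -(-4608)*(-2 + 8)*6 = -(-4608)*6*6 = -(-4608)*36 = -384*(-432) = 165888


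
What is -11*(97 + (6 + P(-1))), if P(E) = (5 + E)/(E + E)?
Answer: -1111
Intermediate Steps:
P(E) = (5 + E)/(2*E) (P(E) = (5 + E)/((2*E)) = (5 + E)*(1/(2*E)) = (5 + E)/(2*E))
-11*(97 + (6 + P(-1))) = -11*(97 + (6 + (½)*(5 - 1)/(-1))) = -11*(97 + (6 + (½)*(-1)*4)) = -11*(97 + (6 - 2)) = -11*(97 + 4) = -11*101 = -1111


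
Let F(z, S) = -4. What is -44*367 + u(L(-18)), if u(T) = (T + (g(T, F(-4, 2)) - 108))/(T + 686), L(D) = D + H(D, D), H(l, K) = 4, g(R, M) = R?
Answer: -1356449/84 ≈ -16148.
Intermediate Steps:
L(D) = 4 + D (L(D) = D + 4 = 4 + D)
u(T) = (-108 + 2*T)/(686 + T) (u(T) = (T + (T - 108))/(T + 686) = (T + (-108 + T))/(686 + T) = (-108 + 2*T)/(686 + T))
-44*367 + u(L(-18)) = -44*367 + 2*(-54 + (4 - 18))/(686 + (4 - 18)) = -16148 + 2*(-54 - 14)/(686 - 14) = -16148 + 2*(-68)/672 = -16148 + 2*(1/672)*(-68) = -16148 - 17/84 = -1356449/84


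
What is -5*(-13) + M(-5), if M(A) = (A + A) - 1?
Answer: 54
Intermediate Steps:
M(A) = -1 + 2*A (M(A) = 2*A - 1 = -1 + 2*A)
-5*(-13) + M(-5) = -5*(-13) + (-1 + 2*(-5)) = 65 + (-1 - 10) = 65 - 11 = 54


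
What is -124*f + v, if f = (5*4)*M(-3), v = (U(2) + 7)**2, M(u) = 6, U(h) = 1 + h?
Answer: -14780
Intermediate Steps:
v = 100 (v = ((1 + 2) + 7)**2 = (3 + 7)**2 = 10**2 = 100)
f = 120 (f = (5*4)*6 = 20*6 = 120)
-124*f + v = -124*120 + 100 = -14880 + 100 = -14780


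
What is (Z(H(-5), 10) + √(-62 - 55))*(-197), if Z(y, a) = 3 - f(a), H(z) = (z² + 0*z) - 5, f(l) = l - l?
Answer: -591 - 591*I*√13 ≈ -591.0 - 2130.9*I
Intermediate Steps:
f(l) = 0
H(z) = -5 + z² (H(z) = (z² + 0) - 5 = z² - 5 = -5 + z²)
Z(y, a) = 3 (Z(y, a) = 3 - 1*0 = 3 + 0 = 3)
(Z(H(-5), 10) + √(-62 - 55))*(-197) = (3 + √(-62 - 55))*(-197) = (3 + √(-117))*(-197) = (3 + 3*I*√13)*(-197) = -591 - 591*I*√13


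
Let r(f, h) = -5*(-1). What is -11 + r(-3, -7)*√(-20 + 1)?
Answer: -11 + 5*I*√19 ≈ -11.0 + 21.794*I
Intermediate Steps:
r(f, h) = 5
-11 + r(-3, -7)*√(-20 + 1) = -11 + 5*√(-20 + 1) = -11 + 5*√(-19) = -11 + 5*(I*√19) = -11 + 5*I*√19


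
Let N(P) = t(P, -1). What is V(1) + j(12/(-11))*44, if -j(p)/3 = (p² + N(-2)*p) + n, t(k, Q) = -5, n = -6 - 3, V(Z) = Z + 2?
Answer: 3453/11 ≈ 313.91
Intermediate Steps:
V(Z) = 2 + Z
n = -9
N(P) = -5
j(p) = 27 - 3*p² + 15*p (j(p) = -3*((p² - 5*p) - 9) = -3*(-9 + p² - 5*p) = 27 - 3*p² + 15*p)
V(1) + j(12/(-11))*44 = (2 + 1) + (27 - 3*(12/(-11))² + 15*(12/(-11)))*44 = 3 + (27 - 3*(12*(-1/11))² + 15*(12*(-1/11)))*44 = 3 + (27 - 3*(-12/11)² + 15*(-12/11))*44 = 3 + (27 - 3*144/121 - 180/11)*44 = 3 + (27 - 432/121 - 180/11)*44 = 3 + (855/121)*44 = 3 + 3420/11 = 3453/11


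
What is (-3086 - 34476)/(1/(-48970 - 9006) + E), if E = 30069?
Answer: -311099216/249040049 ≈ -1.2492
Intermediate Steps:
(-3086 - 34476)/(1/(-48970 - 9006) + E) = (-3086 - 34476)/(1/(-48970 - 9006) + 30069) = -37562/(1/(-57976) + 30069) = -37562/(-1/57976 + 30069) = -37562/1743280343/57976 = -37562*57976/1743280343 = -311099216/249040049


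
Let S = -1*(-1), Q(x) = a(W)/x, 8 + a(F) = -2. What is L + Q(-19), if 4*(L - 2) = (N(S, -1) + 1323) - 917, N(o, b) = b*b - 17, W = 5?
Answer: 3801/38 ≈ 100.03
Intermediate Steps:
a(F) = -10 (a(F) = -8 - 2 = -10)
Q(x) = -10/x
S = 1
N(o, b) = -17 + b**2 (N(o, b) = b**2 - 17 = -17 + b**2)
L = 199/2 (L = 2 + (((-17 + (-1)**2) + 1323) - 917)/4 = 2 + (((-17 + 1) + 1323) - 917)/4 = 2 + ((-16 + 1323) - 917)/4 = 2 + (1307 - 917)/4 = 2 + (1/4)*390 = 2 + 195/2 = 199/2 ≈ 99.500)
L + Q(-19) = 199/2 - 10/(-19) = 199/2 - 10*(-1/19) = 199/2 + 10/19 = 3801/38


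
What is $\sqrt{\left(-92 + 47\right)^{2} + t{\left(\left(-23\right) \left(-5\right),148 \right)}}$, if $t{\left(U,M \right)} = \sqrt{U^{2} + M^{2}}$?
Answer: $\sqrt{2025 + \sqrt{35129}} \approx 47.036$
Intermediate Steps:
$t{\left(U,M \right)} = \sqrt{M^{2} + U^{2}}$
$\sqrt{\left(-92 + 47\right)^{2} + t{\left(\left(-23\right) \left(-5\right),148 \right)}} = \sqrt{\left(-92 + 47\right)^{2} + \sqrt{148^{2} + \left(\left(-23\right) \left(-5\right)\right)^{2}}} = \sqrt{\left(-45\right)^{2} + \sqrt{21904 + 115^{2}}} = \sqrt{2025 + \sqrt{21904 + 13225}} = \sqrt{2025 + \sqrt{35129}}$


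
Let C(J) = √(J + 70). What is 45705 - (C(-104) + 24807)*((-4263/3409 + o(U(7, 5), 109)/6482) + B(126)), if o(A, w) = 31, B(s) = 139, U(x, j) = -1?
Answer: -10643134355625/3156734 - 434853585*I*√34/3156734 ≈ -3.3716e+6 - 803.24*I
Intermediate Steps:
C(J) = √(70 + J)
45705 - (C(-104) + 24807)*((-4263/3409 + o(U(7, 5), 109)/6482) + B(126)) = 45705 - (√(70 - 104) + 24807)*((-4263/3409 + 31/6482) + 139) = 45705 - (√(-34) + 24807)*((-4263*1/3409 + 31*(1/6482)) + 139) = 45705 - (I*√34 + 24807)*((-609/487 + 31/6482) + 139) = 45705 - (24807 + I*√34)*(-3932441/3156734 + 139) = 45705 - (24807 + I*√34)*434853585/3156734 = 45705 - (10787412883095/3156734 + 434853585*I*√34/3156734) = 45705 + (-10787412883095/3156734 - 434853585*I*√34/3156734) = -10643134355625/3156734 - 434853585*I*√34/3156734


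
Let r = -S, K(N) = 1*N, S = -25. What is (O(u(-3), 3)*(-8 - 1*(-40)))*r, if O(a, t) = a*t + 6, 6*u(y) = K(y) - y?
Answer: 4800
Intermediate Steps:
K(N) = N
u(y) = 0 (u(y) = (y - y)/6 = (⅙)*0 = 0)
r = 25 (r = -1*(-25) = 25)
O(a, t) = 6 + a*t
(O(u(-3), 3)*(-8 - 1*(-40)))*r = ((6 + 0*3)*(-8 - 1*(-40)))*25 = ((6 + 0)*(-8 + 40))*25 = (6*32)*25 = 192*25 = 4800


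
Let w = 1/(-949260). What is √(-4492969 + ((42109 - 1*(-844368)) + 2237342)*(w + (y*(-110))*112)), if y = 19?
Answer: I*√18302933442894817905565/158210 ≈ 8.5512e+5*I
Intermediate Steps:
w = -1/949260 ≈ -1.0535e-6
√(-4492969 + ((42109 - 1*(-844368)) + 2237342)*(w + (y*(-110))*112)) = √(-4492969 + ((42109 - 1*(-844368)) + 2237342)*(-1/949260 + (19*(-110))*112)) = √(-4492969 + ((42109 + 844368) + 2237342)*(-1/949260 - 2090*112)) = √(-4492969 + (886477 + 2237342)*(-1/949260 - 234080)) = √(-4492969 + 3123819*(-222202780801/949260)) = √(-4492969 - 231373756172999673/316420) = √(-231375177838250653/316420) = I*√18302933442894817905565/158210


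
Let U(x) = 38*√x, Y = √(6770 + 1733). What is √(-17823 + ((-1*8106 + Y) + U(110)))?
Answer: √(-25929 + √8503 + 38*√110) ≈ 159.49*I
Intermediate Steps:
Y = √8503 ≈ 92.212
√(-17823 + ((-1*8106 + Y) + U(110))) = √(-17823 + ((-1*8106 + √8503) + 38*√110)) = √(-17823 + ((-8106 + √8503) + 38*√110)) = √(-17823 + (-8106 + √8503 + 38*√110)) = √(-25929 + √8503 + 38*√110)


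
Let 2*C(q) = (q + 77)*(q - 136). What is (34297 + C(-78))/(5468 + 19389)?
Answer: 34404/24857 ≈ 1.3841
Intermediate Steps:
C(q) = (-136 + q)*(77 + q)/2 (C(q) = ((q + 77)*(q - 136))/2 = ((77 + q)*(-136 + q))/2 = ((-136 + q)*(77 + q))/2 = (-136 + q)*(77 + q)/2)
(34297 + C(-78))/(5468 + 19389) = (34297 + (-5236 + (½)*(-78)² - 59/2*(-78)))/(5468 + 19389) = (34297 + (-5236 + (½)*6084 + 2301))/24857 = (34297 + (-5236 + 3042 + 2301))*(1/24857) = (34297 + 107)*(1/24857) = 34404*(1/24857) = 34404/24857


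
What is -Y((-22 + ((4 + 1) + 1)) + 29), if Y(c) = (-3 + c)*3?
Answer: -30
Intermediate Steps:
Y(c) = -9 + 3*c
-Y((-22 + ((4 + 1) + 1)) + 29) = -(-9 + 3*((-22 + ((4 + 1) + 1)) + 29)) = -(-9 + 3*((-22 + (5 + 1)) + 29)) = -(-9 + 3*((-22 + 6) + 29)) = -(-9 + 3*(-16 + 29)) = -(-9 + 3*13) = -(-9 + 39) = -1*30 = -30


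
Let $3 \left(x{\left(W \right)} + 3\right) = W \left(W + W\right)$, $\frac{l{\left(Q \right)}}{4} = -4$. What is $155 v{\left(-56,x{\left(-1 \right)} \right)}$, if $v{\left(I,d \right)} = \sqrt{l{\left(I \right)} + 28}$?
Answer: $310 \sqrt{3} \approx 536.94$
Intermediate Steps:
$l{\left(Q \right)} = -16$ ($l{\left(Q \right)} = 4 \left(-4\right) = -16$)
$x{\left(W \right)} = -3 + \frac{2 W^{2}}{3}$ ($x{\left(W \right)} = -3 + \frac{W \left(W + W\right)}{3} = -3 + \frac{W 2 W}{3} = -3 + \frac{2 W^{2}}{3}$)
$v{\left(I,d \right)} = 2 \sqrt{3}$ ($v{\left(I,d \right)} = \sqrt{-16 + 28} = \sqrt{12} = 2 \sqrt{3}$)
$155 v{\left(-56,x{\left(-1 \right)} \right)} = 155 \cdot 2 \sqrt{3} = 310 \sqrt{3}$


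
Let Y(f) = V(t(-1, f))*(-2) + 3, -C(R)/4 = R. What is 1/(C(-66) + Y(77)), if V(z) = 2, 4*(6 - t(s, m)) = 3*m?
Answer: 1/263 ≈ 0.0038023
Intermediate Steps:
t(s, m) = 6 - 3*m/4
C(R) = -4*R
Y(f) = -1 (Y(f) = 2*(-2) + 3 = -4 + 3 = -1)
1/(C(-66) + Y(77)) = 1/(-4*(-66) - 1) = 1/(264 - 1) = 1/263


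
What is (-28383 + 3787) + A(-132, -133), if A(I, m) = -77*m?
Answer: -14355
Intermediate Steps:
(-28383 + 3787) + A(-132, -133) = (-28383 + 3787) - 77*(-133) = -24596 + 10241 = -14355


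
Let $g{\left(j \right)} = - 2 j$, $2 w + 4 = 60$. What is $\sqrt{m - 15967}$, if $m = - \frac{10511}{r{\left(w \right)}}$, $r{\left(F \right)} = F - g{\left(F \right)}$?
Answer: $\frac{i \sqrt{28386519}}{42} \approx 126.85 i$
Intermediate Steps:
$w = 28$ ($w = -2 + \frac{1}{2} \cdot 60 = -2 + 30 = 28$)
$r{\left(F \right)} = 3 F$ ($r{\left(F \right)} = F - - 2 F = F + 2 F = 3 F$)
$m = - \frac{10511}{84}$ ($m = - \frac{10511}{3 \cdot 28} = - \frac{10511}{84} \approx -125.13$)
$\sqrt{m - 15967} = \sqrt{- \frac{10511}{84} - 15967} = \sqrt{- \frac{1351739}{84}} = \frac{i \sqrt{28386519}}{42}$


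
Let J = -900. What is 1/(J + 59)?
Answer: -1/841 ≈ -0.0011891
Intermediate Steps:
1/(J + 59) = 1/(-900 + 59) = 1/(-841) = -1/841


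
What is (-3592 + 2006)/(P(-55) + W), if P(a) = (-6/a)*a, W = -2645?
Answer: 1586/2651 ≈ 0.59826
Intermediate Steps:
P(a) = -6
(-3592 + 2006)/(P(-55) + W) = (-3592 + 2006)/(-6 - 2645) = -1586/(-2651) = -1586*(-1/2651) = 1586/2651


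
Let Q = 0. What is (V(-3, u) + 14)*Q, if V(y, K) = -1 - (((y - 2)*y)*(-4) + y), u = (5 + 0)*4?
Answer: 0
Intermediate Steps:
u = 20 (u = 5*4 = 20)
V(y, K) = -1 - y + 4*y*(-2 + y) (V(y, K) = -1 - (((-2 + y)*y)*(-4) + y) = -1 - ((y*(-2 + y))*(-4) + y) = -1 - (-4*y*(-2 + y) + y) = -1 - (y - 4*y*(-2 + y)) = -1 + (-y + 4*y*(-2 + y)) = -1 - y + 4*y*(-2 + y))
(V(-3, u) + 14)*Q = ((-1 - 9*(-3) + 4*(-3)²) + 14)*0 = ((-1 + 27 + 4*9) + 14)*0 = ((-1 + 27 + 36) + 14)*0 = (62 + 14)*0 = 76*0 = 0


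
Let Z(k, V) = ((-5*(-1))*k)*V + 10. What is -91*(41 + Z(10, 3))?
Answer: -18291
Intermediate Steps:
Z(k, V) = 10 + 5*V*k (Z(k, V) = (5*k)*V + 10 = 5*V*k + 10 = 10 + 5*V*k)
-91*(41 + Z(10, 3)) = -91*(41 + (10 + 5*3*10)) = -91*(41 + (10 + 150)) = -91*(41 + 160) = -91*201 = -18291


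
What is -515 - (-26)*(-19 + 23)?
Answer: -411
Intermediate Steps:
-515 - (-26)*(-19 + 23) = -515 - (-26)*4 = -515 - 1*(-104) = -515 + 104 = -411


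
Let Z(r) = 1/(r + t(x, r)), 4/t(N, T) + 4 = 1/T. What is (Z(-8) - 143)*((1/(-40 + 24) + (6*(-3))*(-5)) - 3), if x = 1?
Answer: -58924151/4736 ≈ -12442.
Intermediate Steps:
t(N, T) = 4/(-4 + 1/T)
Z(r) = 1/(r - 4*r/(-1 + 4*r))
(Z(-8) - 143)*((1/(-40 + 24) + (6*(-3))*(-5)) - 3) = ((-1 + 4*(-8))/((-8)*(-5 + 4*(-8))) - 143)*((1/(-40 + 24) + (6*(-3))*(-5)) - 3) = (-(-1 - 32)/(8*(-5 - 32)) - 143)*((1/(-16) - 18*(-5)) - 3) = (-1/8*(-33)/(-37) - 143)*((-1/16 + 90) - 3) = (-1/8*(-1/37)*(-33) - 143)*(1439/16 - 3) = (-33/296 - 143)*(1391/16) = -42361/296*1391/16 = -58924151/4736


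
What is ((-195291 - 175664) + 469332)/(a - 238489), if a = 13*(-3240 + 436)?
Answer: -98377/274941 ≈ -0.35781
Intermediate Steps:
a = -36452 (a = 13*(-2804) = -36452)
((-195291 - 175664) + 469332)/(a - 238489) = ((-195291 - 175664) + 469332)/(-36452 - 238489) = (-370955 + 469332)/(-274941) = 98377*(-1/274941) = -98377/274941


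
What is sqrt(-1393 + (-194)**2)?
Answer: 3*sqrt(4027) ≈ 190.38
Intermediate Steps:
sqrt(-1393 + (-194)**2) = sqrt(-1393 + 37636) = sqrt(36243) = 3*sqrt(4027)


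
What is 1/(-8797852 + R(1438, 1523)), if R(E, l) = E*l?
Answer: -1/6607778 ≈ -1.5134e-7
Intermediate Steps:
1/(-8797852 + R(1438, 1523)) = 1/(-8797852 + 1438*1523) = 1/(-8797852 + 2190074) = 1/(-6607778) = -1/6607778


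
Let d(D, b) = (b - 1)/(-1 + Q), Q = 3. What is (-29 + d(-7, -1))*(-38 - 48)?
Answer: 2580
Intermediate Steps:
d(D, b) = -½ + b/2 (d(D, b) = (b - 1)/(-1 + 3) = (-1 + b)/2 = (-1 + b)*(½) = -½ + b/2)
(-29 + d(-7, -1))*(-38 - 48) = (-29 + (-½ + (½)*(-1)))*(-38 - 48) = (-29 + (-½ - ½))*(-86) = (-29 - 1)*(-86) = -30*(-86) = 2580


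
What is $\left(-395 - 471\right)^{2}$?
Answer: $749956$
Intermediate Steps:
$\left(-395 - 471\right)^{2} = \left(-866\right)^{2} = 749956$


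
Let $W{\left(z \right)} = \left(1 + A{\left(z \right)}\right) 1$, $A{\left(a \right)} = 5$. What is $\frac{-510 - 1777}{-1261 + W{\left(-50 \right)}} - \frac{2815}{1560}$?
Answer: $\frac{6979}{391560} \approx 0.017824$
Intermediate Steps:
$W{\left(z \right)} = 6$ ($W{\left(z \right)} = \left(1 + 5\right) 1 = 6 \cdot 1 = 6$)
$\frac{-510 - 1777}{-1261 + W{\left(-50 \right)}} - \frac{2815}{1560} = \frac{-510 - 1777}{-1261 + 6} - \frac{2815}{1560} = - \frac{2287}{-1255} - \frac{563}{312} = \left(-2287\right) \left(- \frac{1}{1255}\right) - \frac{563}{312} = \frac{2287}{1255} - \frac{563}{312} = \frac{6979}{391560}$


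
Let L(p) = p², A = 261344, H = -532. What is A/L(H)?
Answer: 16334/17689 ≈ 0.92340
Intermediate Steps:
A/L(H) = 261344/((-532)²) = 261344/283024 = 261344*(1/283024) = 16334/17689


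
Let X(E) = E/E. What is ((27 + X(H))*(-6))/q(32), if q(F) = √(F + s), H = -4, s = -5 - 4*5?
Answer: -24*√7 ≈ -63.498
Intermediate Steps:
s = -25 (s = -5 - 20 = -25)
X(E) = 1
q(F) = √(-25 + F) (q(F) = √(F - 25) = √(-25 + F))
((27 + X(H))*(-6))/q(32) = ((27 + 1)*(-6))/(√(-25 + 32)) = (28*(-6))/(√7) = -24*√7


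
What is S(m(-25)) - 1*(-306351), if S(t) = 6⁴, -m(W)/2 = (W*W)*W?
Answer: 307647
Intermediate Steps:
m(W) = -2*W³ (m(W) = -2*W*W*W = -2*W²*W = -2*W³)
S(t) = 1296
S(m(-25)) - 1*(-306351) = 1296 - 1*(-306351) = 1296 + 306351 = 307647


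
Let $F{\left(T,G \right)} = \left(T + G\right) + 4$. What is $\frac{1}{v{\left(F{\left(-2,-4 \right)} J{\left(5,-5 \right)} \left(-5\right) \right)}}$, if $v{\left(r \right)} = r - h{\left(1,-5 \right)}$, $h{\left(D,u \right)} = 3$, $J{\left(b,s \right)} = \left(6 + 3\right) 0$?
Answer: $- \frac{1}{3} \approx -0.33333$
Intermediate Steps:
$F{\left(T,G \right)} = 4 + G + T$ ($F{\left(T,G \right)} = \left(G + T\right) + 4 = 4 + G + T$)
$J{\left(b,s \right)} = 0$ ($J{\left(b,s \right)} = 9 \cdot 0 = 0$)
$v{\left(r \right)} = -3 + r$ ($v{\left(r \right)} = r - 3 = -3 + r$)
$\frac{1}{v{\left(F{\left(-2,-4 \right)} J{\left(5,-5 \right)} \left(-5\right) \right)}} = \frac{1}{-3 + \left(4 - 4 - 2\right) 0 \left(-5\right)} = \frac{1}{-3 + \left(-2\right) 0 \left(-5\right)} = \frac{1}{-3 + 0 \left(-5\right)} = \frac{1}{-3 + 0} = \frac{1}{-3} = - \frac{1}{3}$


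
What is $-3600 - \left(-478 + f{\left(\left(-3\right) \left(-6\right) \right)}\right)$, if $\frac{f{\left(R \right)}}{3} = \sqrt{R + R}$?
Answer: $-3140$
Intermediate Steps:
$f{\left(R \right)} = 3 \sqrt{2} \sqrt{R}$ ($f{\left(R \right)} = 3 \sqrt{R + R} = 3 \sqrt{2 R} = 3 \sqrt{2} \sqrt{R}$)
$-3600 - \left(-478 + f{\left(\left(-3\right) \left(-6\right) \right)}\right) = -3600 - \left(-478 + 3 \sqrt{2} \sqrt{\left(-3\right) \left(-6\right)}\right) = -3600 - \left(-478 + 3 \sqrt{2} \sqrt{18}\right) = -3600 - \left(-478 + 3 \sqrt{2} \cdot 3 \sqrt{2}\right) = -3600 - \left(-478 + 18\right) = -3600 - -460 = -3600 + 460 = -3140$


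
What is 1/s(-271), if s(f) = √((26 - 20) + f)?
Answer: -I*√265/265 ≈ -0.06143*I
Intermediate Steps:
s(f) = √(6 + f)
1/s(-271) = 1/(√(6 - 271)) = 1/(√(-265)) = 1/(I*√265) = -I*√265/265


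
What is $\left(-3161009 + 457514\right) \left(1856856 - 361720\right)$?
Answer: $-4042092700320$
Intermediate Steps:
$\left(-3161009 + 457514\right) \left(1856856 - 361720\right) = \left(-2703495\right) 1495136 = -4042092700320$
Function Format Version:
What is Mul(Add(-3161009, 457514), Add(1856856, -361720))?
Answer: -4042092700320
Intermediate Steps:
Mul(Add(-3161009, 457514), Add(1856856, -361720)) = Mul(-2703495, 1495136) = -4042092700320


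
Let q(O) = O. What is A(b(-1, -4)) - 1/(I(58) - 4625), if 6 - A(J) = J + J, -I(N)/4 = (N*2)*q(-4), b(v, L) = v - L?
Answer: 1/2769 ≈ 0.00036114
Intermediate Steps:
I(N) = 32*N (I(N) = -4*N*2*(-4) = -4*2*N*(-4) = -(-32)*N = 32*N)
A(J) = 6 - 2*J (A(J) = 6 - (J + J) = 6 - 2*J)
A(b(-1, -4)) - 1/(I(58) - 4625) = (6 - 2*(-1 - 1*(-4))) - 1/(32*58 - 4625) = (6 - 2*(-1 + 4)) - 1/(1856 - 4625) = (6 - 2*3) - 1/(-2769) = (6 - 6) - 1*(-1/2769) = 0 + 1/2769 = 1/2769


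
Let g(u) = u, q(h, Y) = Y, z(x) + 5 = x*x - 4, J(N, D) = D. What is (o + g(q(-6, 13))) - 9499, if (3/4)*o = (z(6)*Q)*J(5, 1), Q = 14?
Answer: -8982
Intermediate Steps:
z(x) = -9 + x**2 (z(x) = -5 + (x*x - 4) = -5 + (x**2 - 4) = -5 + (-4 + x**2) = -9 + x**2)
o = 504 (o = 4*(((-9 + 6**2)*14)*1)/3 = 4*(((-9 + 36)*14)*1)/3 = 4*((27*14)*1)/3 = 4*(378*1)/3 = (4/3)*378 = 504)
(o + g(q(-6, 13))) - 9499 = (504 + 13) - 9499 = 517 - 9499 = -8982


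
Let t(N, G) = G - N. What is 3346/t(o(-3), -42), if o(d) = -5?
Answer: -3346/37 ≈ -90.432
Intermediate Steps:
3346/t(o(-3), -42) = 3346/(-42 - 1*(-5)) = 3346/(-42 + 5) = 3346/(-37) = 3346*(-1/37) = -3346/37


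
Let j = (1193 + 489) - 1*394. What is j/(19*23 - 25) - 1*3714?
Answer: -382220/103 ≈ -3710.9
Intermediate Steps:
j = 1288 (j = 1682 - 394 = 1288)
j/(19*23 - 25) - 1*3714 = 1288/(19*23 - 25) - 1*3714 = 1288/(437 - 25) - 3714 = 1288/412 - 3714 = 1288*(1/412) - 3714 = 322/103 - 3714 = -382220/103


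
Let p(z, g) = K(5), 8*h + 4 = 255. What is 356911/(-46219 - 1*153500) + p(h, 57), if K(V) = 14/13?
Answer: -141829/199719 ≈ -0.71014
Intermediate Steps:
h = 251/8 (h = -½ + (⅛)*255 = -½ + 255/8 = 251/8 ≈ 31.375)
K(V) = 14/13 (K(V) = 14*(1/13) = 14/13)
p(z, g) = 14/13
356911/(-46219 - 1*153500) + p(h, 57) = 356911/(-46219 - 1*153500) + 14/13 = 356911/(-46219 - 153500) + 14/13 = 356911/(-199719) + 14/13 = 356911*(-1/199719) + 14/13 = -356911/199719 + 14/13 = -141829/199719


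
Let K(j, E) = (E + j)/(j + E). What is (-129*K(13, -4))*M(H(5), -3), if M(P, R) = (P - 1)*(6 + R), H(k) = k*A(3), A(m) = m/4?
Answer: -4257/4 ≈ -1064.3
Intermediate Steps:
A(m) = m/4 (A(m) = m*(¼) = m/4)
K(j, E) = 1 (K(j, E) = (E + j)/(E + j) = 1)
H(k) = 3*k/4 (H(k) = k*((¼)*3) = k*(¾) = 3*k/4)
M(P, R) = (-1 + P)*(6 + R)
(-129*K(13, -4))*M(H(5), -3) = (-129*1)*(-6 - 1*(-3) + 6*((¾)*5) + ((¾)*5)*(-3)) = -129*(-6 + 3 + 6*(15/4) + (15/4)*(-3)) = -129*(-6 + 3 + 45/2 - 45/4) = -129*33/4 = -4257/4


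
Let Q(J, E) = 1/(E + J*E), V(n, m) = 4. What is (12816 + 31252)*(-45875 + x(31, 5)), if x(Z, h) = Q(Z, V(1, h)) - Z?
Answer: -64735528439/32 ≈ -2.0230e+9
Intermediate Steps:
Q(J, E) = 1/(E + E*J)
x(Z, h) = -Z + 1/(4*(1 + Z)) (x(Z, h) = 1/(4*(1 + Z)) - Z = -Z + 1/(4*(1 + Z)))
(12816 + 31252)*(-45875 + x(31, 5)) = (12816 + 31252)*(-45875 + (¼ - 1*31*(1 + 31))/(1 + 31)) = 44068*(-45875 + (¼ - 1*31*32)/32) = 44068*(-45875 + (¼ - 992)/32) = 44068*(-45875 + (1/32)*(-3967/4)) = 44068*(-45875 - 3967/128) = 44068*(-5875967/128) = -64735528439/32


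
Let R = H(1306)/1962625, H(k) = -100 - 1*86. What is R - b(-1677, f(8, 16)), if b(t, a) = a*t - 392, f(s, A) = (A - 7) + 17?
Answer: 86343724064/1962625 ≈ 43994.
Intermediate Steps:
H(k) = -186 (H(k) = -100 - 86 = -186)
f(s, A) = 10 + A (f(s, A) = (-7 + A) + 17 = 10 + A)
b(t, a) = -392 + a*t
R = -186/1962625 ≈ -9.4771e-5
R - b(-1677, f(8, 16)) = -186/1962625 - (-392 + (10 + 16)*(-1677)) = -186/1962625 - (-392 + 26*(-1677)) = -186/1962625 - (-392 - 43602) = -186/1962625 - 1*(-43994) = -186/1962625 + 43994 = 86343724064/1962625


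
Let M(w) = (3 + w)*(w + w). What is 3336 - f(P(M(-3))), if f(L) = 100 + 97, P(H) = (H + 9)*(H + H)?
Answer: 3139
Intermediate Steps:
M(w) = 2*w*(3 + w) (M(w) = (3 + w)*(2*w) = 2*w*(3 + w))
P(H) = 2*H*(9 + H) (P(H) = (9 + H)*(2*H) = 2*H*(9 + H))
f(L) = 197
3336 - f(P(M(-3))) = 3336 - 1*197 = 3336 - 197 = 3139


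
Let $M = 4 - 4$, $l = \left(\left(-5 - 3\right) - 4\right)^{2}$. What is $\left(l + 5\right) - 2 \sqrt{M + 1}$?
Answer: $147$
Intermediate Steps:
$l = 144$ ($l = \left(-8 - 4\right)^{2} = \left(-12\right)^{2} = 144$)
$M = 0$ ($M = 4 - 4 = 0$)
$\left(l + 5\right) - 2 \sqrt{M + 1} = \left(144 + 5\right) - 2 \sqrt{0 + 1} = 149 - 2 \sqrt{1} = 149 - 2 = 147$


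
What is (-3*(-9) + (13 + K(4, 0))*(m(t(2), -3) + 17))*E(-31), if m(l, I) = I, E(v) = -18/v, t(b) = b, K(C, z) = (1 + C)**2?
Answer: 10062/31 ≈ 324.58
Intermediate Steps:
(-3*(-9) + (13 + K(4, 0))*(m(t(2), -3) + 17))*E(-31) = (-3*(-9) + (13 + (1 + 4)**2)*(-3 + 17))*(-18/(-31)) = (27 + (13 + 5**2)*14)*(-18*(-1/31)) = (27 + (13 + 25)*14)*(18/31) = (27 + 38*14)*(18/31) = (27 + 532)*(18/31) = 559*(18/31) = 10062/31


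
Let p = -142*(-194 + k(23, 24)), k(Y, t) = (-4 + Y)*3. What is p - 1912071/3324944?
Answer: 9240221215/474992 ≈ 19453.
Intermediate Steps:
k(Y, t) = -12 + 3*Y
p = 19454 (p = -142*(-194 + (-12 + 3*23)) = -142*(-194 + (-12 + 69)) = -142*(-194 + 57) = -142*(-137) = 19454)
p - 1912071/3324944 = 19454 - 1912071/3324944 = 19454 - 1*273153/474992 = 19454 - 273153/474992 = 9240221215/474992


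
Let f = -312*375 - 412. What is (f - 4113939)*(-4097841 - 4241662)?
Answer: 35287364358553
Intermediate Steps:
f = -117412 (f = -117000 - 412 = -117412)
(f - 4113939)*(-4097841 - 4241662) = (-117412 - 4113939)*(-4097841 - 4241662) = -4231351*(-8339503) = 35287364358553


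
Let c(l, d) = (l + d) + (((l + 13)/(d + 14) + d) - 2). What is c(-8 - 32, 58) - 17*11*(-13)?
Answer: 20037/8 ≈ 2504.6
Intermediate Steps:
c(l, d) = -2 + l + 2*d + (13 + l)/(14 + d) (c(l, d) = (d + l) + (((13 + l)/(14 + d) + d) - 2) = (d + l) + ((d + (13 + l)/(14 + d)) - 2) = (d + l) + (-2 + d + (13 + l)/(14 + d)) = -2 + l + 2*d + (13 + l)/(14 + d))
c(-8 - 32, 58) - 17*11*(-13) = (-15 + 2*58² + 15*(-8 - 32) + 26*58 + 58*(-8 - 32))/(14 + 58) - 17*11*(-13) = (-15 + 2*3364 + 15*(-40) + 1508 + 58*(-40))/72 - 187*(-13) = (-15 + 6728 - 600 + 1508 - 2320)/72 - 1*(-2431) = (1/72)*5301 + 2431 = 589/8 + 2431 = 20037/8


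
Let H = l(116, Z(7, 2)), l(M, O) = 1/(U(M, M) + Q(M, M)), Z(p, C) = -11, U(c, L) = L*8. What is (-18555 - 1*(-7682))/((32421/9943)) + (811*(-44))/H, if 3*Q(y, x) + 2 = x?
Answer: -1117684101463/32421 ≈ -3.4474e+7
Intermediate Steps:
Q(y, x) = -2/3 + x/3
U(c, L) = 8*L
l(M, O) = 1/(-2/3 + 25*M/3) (l(M, O) = 1/(8*M + (-2/3 + M/3)) = 1/(-2/3 + 25*M/3))
H = 1/966 (H = 3/(-2 + 25*116) = 3/(-2 + 2900) = 3/2898 = 3*(1/2898) = 1/966 ≈ 0.0010352)
(-18555 - 1*(-7682))/((32421/9943)) + (811*(-44))/H = (-18555 - 1*(-7682))/((32421/9943)) + (811*(-44))/(1/966) = (-18555 + 7682)/((32421*(1/9943))) - 35684*966 = -10873/32421/9943 - 34470744 = -10873*9943/32421 - 34470744 = -108110239/32421 - 34470744 = -1117684101463/32421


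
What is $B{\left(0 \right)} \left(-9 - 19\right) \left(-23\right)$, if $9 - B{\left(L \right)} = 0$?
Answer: $5796$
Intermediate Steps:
$B{\left(L \right)} = 9$ ($B{\left(L \right)} = 9 - 0 = 9 + 0 = 9$)
$B{\left(0 \right)} \left(-9 - 19\right) \left(-23\right) = 9 \left(-9 - 19\right) \left(-23\right) = 9 \left(-28\right) \left(-23\right) = \left(-252\right) \left(-23\right) = 5796$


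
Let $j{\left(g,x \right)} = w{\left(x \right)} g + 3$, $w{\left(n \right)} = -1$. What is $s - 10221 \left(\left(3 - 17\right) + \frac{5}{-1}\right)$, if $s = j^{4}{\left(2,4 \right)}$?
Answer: $194200$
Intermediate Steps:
$j{\left(g,x \right)} = 3 - g$ ($j{\left(g,x \right)} = - g + 3 = 3 - g$)
$s = 1$ ($s = \left(3 - 2\right)^{4} = 1^{4} = 1$)
$s - 10221 \left(\left(3 - 17\right) + \frac{5}{-1}\right) = 1 - 10221 \left(\left(3 - 17\right) + \frac{5}{-1}\right) = 1 - 10221 \left(\left(3 - 17\right) + 5 \left(-1\right)\right) = 1 - 10221 \left(\left(3 - 17\right) - 5\right) = 1 - 10221 \left(-14 - 5\right) = 1 - -194199 = 1 + 194199 = 194200$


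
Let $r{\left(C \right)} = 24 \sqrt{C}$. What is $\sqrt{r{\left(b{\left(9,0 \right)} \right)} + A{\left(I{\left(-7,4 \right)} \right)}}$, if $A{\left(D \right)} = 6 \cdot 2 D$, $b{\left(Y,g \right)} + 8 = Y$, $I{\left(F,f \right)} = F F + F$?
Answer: $4 \sqrt{33} \approx 22.978$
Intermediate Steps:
$I{\left(F,f \right)} = F + F^{2}$ ($I{\left(F,f \right)} = F^{2} + F = F + F^{2}$)
$b{\left(Y,g \right)} = -8 + Y$
$A{\left(D \right)} = 12 D$
$\sqrt{r{\left(b{\left(9,0 \right)} \right)} + A{\left(I{\left(-7,4 \right)} \right)}} = \sqrt{24 \sqrt{-8 + 9} + 12 \left(- 7 \left(1 - 7\right)\right)} = \sqrt{24 \sqrt{1} + 12 \left(\left(-7\right) \left(-6\right)\right)} = \sqrt{24 \cdot 1 + 12 \cdot 42} = \sqrt{24 + 504} = \sqrt{528} = 4 \sqrt{33}$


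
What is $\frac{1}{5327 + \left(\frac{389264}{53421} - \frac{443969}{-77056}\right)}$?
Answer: $\frac{4116408576}{21981820879085} \approx 0.00018726$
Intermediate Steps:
$\frac{1}{5327 + \left(\frac{389264}{53421} - \frac{443969}{-77056}\right)} = \frac{1}{5327 + \left(389264 \cdot \frac{1}{53421} - - \frac{443969}{77056}\right)} = \frac{1}{5327 + \left(\frac{389264}{53421} + \frac{443969}{77056}\right)} = \frac{1}{5327 + \frac{53712394733}{4116408576}} = \frac{1}{\frac{21981820879085}{4116408576}} = \frac{4116408576}{21981820879085}$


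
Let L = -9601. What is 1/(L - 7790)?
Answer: -1/17391 ≈ -5.7501e-5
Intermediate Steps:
1/(L - 7790) = 1/(-9601 - 7790) = 1/(-17391) = -1/17391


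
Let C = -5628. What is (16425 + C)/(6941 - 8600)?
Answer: -3599/553 ≈ -6.5081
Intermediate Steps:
(16425 + C)/(6941 - 8600) = (16425 - 5628)/(6941 - 8600) = 10797/(-1659) = 10797*(-1/1659) = -3599/553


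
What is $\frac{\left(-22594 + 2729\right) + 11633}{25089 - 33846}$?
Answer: $\frac{392}{417} \approx 0.94005$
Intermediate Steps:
$\frac{\left(-22594 + 2729\right) + 11633}{25089 - 33846} = \frac{-19865 + 11633}{-8757} = \left(-8232\right) \left(- \frac{1}{8757}\right) = \frac{392}{417}$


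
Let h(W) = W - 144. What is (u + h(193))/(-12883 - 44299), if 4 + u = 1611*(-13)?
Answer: 10449/28591 ≈ 0.36546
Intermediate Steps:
u = -20947 (u = -4 + 1611*(-13) = -4 - 20943 = -20947)
h(W) = -144 + W
(u + h(193))/(-12883 - 44299) = (-20947 + (-144 + 193))/(-12883 - 44299) = (-20947 + 49)/(-57182) = -20898*(-1/57182) = 10449/28591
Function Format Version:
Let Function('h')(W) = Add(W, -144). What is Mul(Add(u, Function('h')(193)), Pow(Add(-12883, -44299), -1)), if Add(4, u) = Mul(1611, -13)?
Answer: Rational(10449, 28591) ≈ 0.36546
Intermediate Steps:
u = -20947 (u = Add(-4, Mul(1611, -13)) = Add(-4, -20943) = -20947)
Function('h')(W) = Add(-144, W)
Mul(Add(u, Function('h')(193)), Pow(Add(-12883, -44299), -1)) = Mul(Add(-20947, Add(-144, 193)), Pow(Add(-12883, -44299), -1)) = Mul(Add(-20947, 49), Pow(-57182, -1)) = Mul(-20898, Rational(-1, 57182)) = Rational(10449, 28591)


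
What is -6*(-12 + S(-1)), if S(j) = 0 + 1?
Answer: 66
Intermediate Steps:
S(j) = 1
-6*(-12 + S(-1)) = -6*(-12 + 1) = -6*(-11) = 66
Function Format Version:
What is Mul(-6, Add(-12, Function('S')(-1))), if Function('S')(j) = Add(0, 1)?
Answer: 66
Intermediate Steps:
Function('S')(j) = 1
Mul(-6, Add(-12, Function('S')(-1))) = Mul(-6, Add(-12, 1)) = Mul(-6, -11) = 66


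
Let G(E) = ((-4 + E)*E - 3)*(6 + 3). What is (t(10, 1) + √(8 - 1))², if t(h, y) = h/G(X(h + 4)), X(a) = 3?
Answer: 5128/729 - 10*√7/27 ≈ 6.0544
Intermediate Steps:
G(E) = -27 + 9*E*(-4 + E) (G(E) = (E*(-4 + E) - 3)*9 = (-3 + E*(-4 + E))*9 = -27 + 9*E*(-4 + E))
t(h, y) = -h/54 (t(h, y) = h/(-27 - 36*3 + 9*3²) = h/(-27 - 108 + 9*9) = h/(-27 - 108 + 81) = h/(-54) = h*(-1/54) = -h/54)
(t(10, 1) + √(8 - 1))² = (-1/54*10 + √(8 - 1))² = (-5/27 + √7)²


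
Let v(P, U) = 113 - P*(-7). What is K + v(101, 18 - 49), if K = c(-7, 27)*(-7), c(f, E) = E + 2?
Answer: 617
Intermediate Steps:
c(f, E) = 2 + E
v(P, U) = 113 + 7*P (v(P, U) = 113 - (-7)*P = 113 + 7*P)
K = -203 (K = (2 + 27)*(-7) = 29*(-7) = -203)
K + v(101, 18 - 49) = -203 + (113 + 7*101) = -203 + (113 + 707) = -203 + 820 = 617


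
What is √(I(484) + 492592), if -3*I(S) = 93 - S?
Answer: √4434501/3 ≈ 701.94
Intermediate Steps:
I(S) = -31 + S/3 (I(S) = -(93 - S)/3 = -31 + S/3)
√(I(484) + 492592) = √((-31 + (⅓)*484) + 492592) = √((-31 + 484/3) + 492592) = √(391/3 + 492592) = √(1478167/3) = √4434501/3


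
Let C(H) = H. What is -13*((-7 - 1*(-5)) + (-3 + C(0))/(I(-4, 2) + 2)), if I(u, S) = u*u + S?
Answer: 559/20 ≈ 27.950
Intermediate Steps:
I(u, S) = S + u**2 (I(u, S) = u**2 + S = S + u**2)
-13*((-7 - 1*(-5)) + (-3 + C(0))/(I(-4, 2) + 2)) = -13*((-7 - 1*(-5)) + (-3 + 0)/((2 + (-4)**2) + 2)) = -13*((-7 + 5) - 3/((2 + 16) + 2)) = -13*(-2 - 3/(18 + 2)) = -13*(-2 - 3/20) = -13*(-43/20) = 559/20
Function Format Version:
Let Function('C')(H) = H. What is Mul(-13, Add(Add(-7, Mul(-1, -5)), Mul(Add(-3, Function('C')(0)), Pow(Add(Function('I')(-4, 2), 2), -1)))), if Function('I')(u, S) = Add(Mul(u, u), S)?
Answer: Rational(559, 20) ≈ 27.950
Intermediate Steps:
Function('I')(u, S) = Add(S, Pow(u, 2)) (Function('I')(u, S) = Add(Pow(u, 2), S) = Add(S, Pow(u, 2)))
Mul(-13, Add(Add(-7, Mul(-1, -5)), Mul(Add(-3, Function('C')(0)), Pow(Add(Function('I')(-4, 2), 2), -1)))) = Mul(-13, Add(Add(-7, Mul(-1, -5)), Mul(Add(-3, 0), Pow(Add(Add(2, Pow(-4, 2)), 2), -1)))) = Mul(-13, Add(Add(-7, 5), Mul(-3, Pow(Add(Add(2, 16), 2), -1)))) = Mul(-13, Add(-2, Mul(-3, Pow(Add(18, 2), -1)))) = Mul(-13, Add(-2, Mul(-3, Pow(20, -1)))) = Mul(-13, Add(-2, Mul(-3, Rational(1, 20)))) = Mul(-13, Add(-2, Rational(-3, 20))) = Mul(-13, Rational(-43, 20)) = Rational(559, 20)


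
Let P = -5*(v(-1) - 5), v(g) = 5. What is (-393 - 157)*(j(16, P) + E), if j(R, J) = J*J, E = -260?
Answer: 143000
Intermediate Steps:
P = 0 (P = -5*(5 - 5) = -5*0 = 0)
j(R, J) = J**2
(-393 - 157)*(j(16, P) + E) = (-393 - 157)*(0**2 - 260) = -550*(0 - 260) = -550*(-260) = 143000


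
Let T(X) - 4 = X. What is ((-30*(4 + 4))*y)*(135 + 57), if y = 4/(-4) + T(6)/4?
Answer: -69120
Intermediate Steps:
T(X) = 4 + X
y = 3/2 (y = 4/(-4) + (4 + 6)/4 = 4*(-1/4) + 10*(1/4) = -1 + 5/2 = 3/2 ≈ 1.5000)
((-30*(4 + 4))*y)*(135 + 57) = (-30*(4 + 4)*(3/2))*(135 + 57) = (-30*8*(3/2))*192 = (-5*48*(3/2))*192 = -240*3/2*192 = -360*192 = -69120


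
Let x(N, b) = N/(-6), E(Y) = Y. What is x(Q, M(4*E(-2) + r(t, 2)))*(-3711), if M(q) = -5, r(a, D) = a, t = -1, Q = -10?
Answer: -6185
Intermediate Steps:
x(N, b) = -N/6 (x(N, b) = N*(-⅙) = -N/6)
x(Q, M(4*E(-2) + r(t, 2)))*(-3711) = -⅙*(-10)*(-3711) = (5/3)*(-3711) = -6185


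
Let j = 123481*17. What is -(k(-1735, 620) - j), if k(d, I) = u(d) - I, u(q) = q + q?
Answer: 2103267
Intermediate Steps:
u(q) = 2*q
k(d, I) = -I + 2*d (k(d, I) = 2*d - I = -I + 2*d)
j = 2099177
-(k(-1735, 620) - j) = -((-1*620 + 2*(-1735)) - 1*2099177) = -((-620 - 3470) - 2099177) = -(-4090 - 2099177) = -1*(-2103267) = 2103267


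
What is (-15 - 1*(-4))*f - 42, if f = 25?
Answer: -317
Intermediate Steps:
(-15 - 1*(-4))*f - 42 = (-15 - 1*(-4))*25 - 42 = (-15 + 4)*25 - 42 = -11*25 - 42 = -275 - 42 = -317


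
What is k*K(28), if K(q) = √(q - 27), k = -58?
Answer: -58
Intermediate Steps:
K(q) = √(-27 + q)
k*K(28) = -58*√(-27 + 28) = -58*√1 = -58*1 = -58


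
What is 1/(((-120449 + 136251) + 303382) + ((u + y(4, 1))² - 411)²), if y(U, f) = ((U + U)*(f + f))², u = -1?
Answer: 1/4175288180 ≈ 2.3950e-10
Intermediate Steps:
y(U, f) = 16*U²*f² (y(U, f) = ((2*U)*(2*f))² = (4*U*f)² = 16*U²*f²)
1/(((-120449 + 136251) + 303382) + ((u + y(4, 1))² - 411)²) = 1/(((-120449 + 136251) + 303382) + ((-1 + 16*4²*1²)² - 411)²) = 1/((15802 + 303382) + ((-1 + 16*16*1)² - 411)²) = 1/(319184 + ((-1 + 256)² - 411)²) = 1/(319184 + (255² - 411)²) = 1/(319184 + (65025 - 411)²) = 1/(319184 + 64614²) = 1/(319184 + 4174968996) = 1/4175288180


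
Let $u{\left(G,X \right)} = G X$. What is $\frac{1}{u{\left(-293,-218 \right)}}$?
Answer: $\frac{1}{63874} \approx 1.5656 \cdot 10^{-5}$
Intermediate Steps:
$\frac{1}{u{\left(-293,-218 \right)}} = \frac{1}{\left(-293\right) \left(-218\right)} = \frac{1}{63874}$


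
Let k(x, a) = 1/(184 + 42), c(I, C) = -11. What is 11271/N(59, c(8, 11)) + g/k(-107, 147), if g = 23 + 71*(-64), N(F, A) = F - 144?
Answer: -5109393/5 ≈ -1.0219e+6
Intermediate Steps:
N(F, A) = -144 + F
g = -4521 (g = 23 - 4544 = -4521)
k(x, a) = 1/226
11271/N(59, c(8, 11)) + g/k(-107, 147) = 11271/(-144 + 59) - 4521/1/226 = 11271/(-85) - 4521*226 = 11271*(-1/85) - 1021746 = -663/5 - 1021746 = -5109393/5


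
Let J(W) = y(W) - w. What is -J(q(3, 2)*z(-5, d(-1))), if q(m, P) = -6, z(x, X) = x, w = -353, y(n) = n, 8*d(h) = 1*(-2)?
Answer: -383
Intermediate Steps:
d(h) = -1/4 (d(h) = (1*(-2))/8 = (1/8)*(-2) = -1/4)
J(W) = 353 + W (J(W) = W - 1*(-353) = W + 353 = 353 + W)
-J(q(3, 2)*z(-5, d(-1))) = -(353 - 6*(-5)) = -(353 + 30) = -1*383 = -383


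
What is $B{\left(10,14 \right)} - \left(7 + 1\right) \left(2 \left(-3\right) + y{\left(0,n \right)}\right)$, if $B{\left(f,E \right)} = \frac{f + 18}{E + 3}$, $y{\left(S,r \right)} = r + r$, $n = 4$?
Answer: $- \frac{244}{17} \approx -14.353$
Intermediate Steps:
$y{\left(S,r \right)} = 2 r$
$B{\left(f,E \right)} = \frac{18 + f}{3 + E}$
$B{\left(10,14 \right)} - \left(7 + 1\right) \left(2 \left(-3\right) + y{\left(0,n \right)}\right) = \frac{18 + 10}{3 + 14} - \left(7 + 1\right) \left(2 \left(-3\right) + 2 \cdot 4\right) = \frac{1}{17} \cdot 28 - 8 \left(-6 + 8\right) = \frac{1}{17} \cdot 28 - 8 \cdot 2 = \frac{28}{17} - 16 = - \frac{244}{17}$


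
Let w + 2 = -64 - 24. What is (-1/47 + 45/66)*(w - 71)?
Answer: -109963/1034 ≈ -106.35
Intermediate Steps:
w = -90 (w = -2 + (-64 - 24) = -2 - 88 = -90)
(-1/47 + 45/66)*(w - 71) = (-1/47 + 45/66)*(-90 - 71) = (-1*1/47 + 45*(1/66))*(-161) = (-1/47 + 15/22)*(-161) = (683/1034)*(-161) = -109963/1034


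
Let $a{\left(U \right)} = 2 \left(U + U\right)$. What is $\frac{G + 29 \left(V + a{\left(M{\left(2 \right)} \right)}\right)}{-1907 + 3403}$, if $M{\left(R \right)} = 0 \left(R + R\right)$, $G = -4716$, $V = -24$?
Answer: $- \frac{123}{34} \approx -3.6176$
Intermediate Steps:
$M{\left(R \right)} = 0$ ($M{\left(R \right)} = 0 \cdot 2 R = 0$)
$a{\left(U \right)} = 4 U$ ($a{\left(U \right)} = 2 \cdot 2 U = 4 U$)
$\frac{G + 29 \left(V + a{\left(M{\left(2 \right)} \right)}\right)}{-1907 + 3403} = \frac{-4716 + 29 \left(-24 + 4 \cdot 0\right)}{-1907 + 3403} = \frac{-4716 + 29 \left(-24 + 0\right)}{1496} = \left(-4716 + 29 \left(-24\right)\right) \frac{1}{1496} = \left(-4716 - 696\right) \frac{1}{1496} = \left(-5412\right) \frac{1}{1496} = - \frac{123}{34}$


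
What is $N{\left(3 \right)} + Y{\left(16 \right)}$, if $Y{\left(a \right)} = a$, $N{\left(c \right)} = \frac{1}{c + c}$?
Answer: $\frac{97}{6} \approx 16.167$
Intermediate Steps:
$N{\left(c \right)} = \frac{1}{2 c}$
$N{\left(3 \right)} + Y{\left(16 \right)} = \frac{1}{2 \cdot 3} + 16 = \frac{1}{2} \cdot \frac{1}{3} + 16 = \frac{1}{6} + 16 = \frac{97}{6}$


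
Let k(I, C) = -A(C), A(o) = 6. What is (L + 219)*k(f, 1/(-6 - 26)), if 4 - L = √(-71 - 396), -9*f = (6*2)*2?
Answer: -1338 + 6*I*√467 ≈ -1338.0 + 129.66*I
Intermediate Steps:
f = -8/3 (f = -6*2*2/9 = -4*2/3 = -⅑*24 = -8/3 ≈ -2.6667)
L = 4 - I*√467 (L = 4 - √(-71 - 396) = 4 - √(-467) = 4 - I*√467 ≈ 4.0 - 21.61*I)
k(I, C) = -6 (k(I, C) = -1*6 = -6)
(L + 219)*k(f, 1/(-6 - 26)) = ((4 - I*√467) + 219)*(-6) = (223 - I*√467)*(-6) = -1338 + 6*I*√467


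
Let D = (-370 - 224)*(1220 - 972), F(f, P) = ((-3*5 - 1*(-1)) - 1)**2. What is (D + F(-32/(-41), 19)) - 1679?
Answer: -148766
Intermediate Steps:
F(f, P) = 225 (F(f, P) = ((-15 + 1) - 1)**2 = (-14 - 1)**2 = (-15)**2 = 225)
D = -147312 (D = -594*248 = -147312)
(D + F(-32/(-41), 19)) - 1679 = (-147312 + 225) - 1679 = -147087 - 1679 = -148766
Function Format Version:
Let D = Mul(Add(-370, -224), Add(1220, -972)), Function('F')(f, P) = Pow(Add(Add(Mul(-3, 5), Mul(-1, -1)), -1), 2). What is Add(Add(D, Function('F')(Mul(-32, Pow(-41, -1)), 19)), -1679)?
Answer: -148766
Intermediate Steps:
Function('F')(f, P) = 225 (Function('F')(f, P) = Pow(Add(Add(-15, 1), -1), 2) = Pow(Add(-14, -1), 2) = Pow(-15, 2) = 225)
D = -147312 (D = Mul(-594, 248) = -147312)
Add(Add(D, Function('F')(Mul(-32, Pow(-41, -1)), 19)), -1679) = Add(Add(-147312, 225), -1679) = Add(-147087, -1679) = -148766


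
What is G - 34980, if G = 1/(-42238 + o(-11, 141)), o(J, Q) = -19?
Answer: -1478149861/42257 ≈ -34980.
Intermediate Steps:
G = -1/42257 (G = 1/(-42238 - 19) = 1/(-42257) = -1/42257 ≈ -2.3665e-5)
G - 34980 = -1/42257 - 34980 = -1478149861/42257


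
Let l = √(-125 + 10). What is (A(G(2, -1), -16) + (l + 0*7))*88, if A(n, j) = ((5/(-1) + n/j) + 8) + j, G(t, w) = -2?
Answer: -1133 + 88*I*√115 ≈ -1133.0 + 943.7*I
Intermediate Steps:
l = I*√115 (l = √(-115) = I*√115 ≈ 10.724*I)
A(n, j) = 3 + j + n/j (A(n, j) = ((5*(-1) + n/j) + 8) + j = ((-5 + n/j) + 8) + j = (3 + n/j) + j = 3 + j + n/j)
(A(G(2, -1), -16) + (l + 0*7))*88 = ((3 - 16 - 2/(-16)) + (I*√115 + 0*7))*88 = ((3 - 16 - 2*(-1/16)) + (I*√115 + 0))*88 = ((3 - 16 + ⅛) + I*√115)*88 = (-103/8 + I*√115)*88 = -1133 + 88*I*√115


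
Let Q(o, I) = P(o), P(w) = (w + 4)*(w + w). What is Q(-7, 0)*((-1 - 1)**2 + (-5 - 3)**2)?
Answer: 2856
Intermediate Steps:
P(w) = 2*w*(4 + w) (P(w) = (4 + w)*(2*w) = 2*w*(4 + w))
Q(o, I) = 2*o*(4 + o)
Q(-7, 0)*((-1 - 1)**2 + (-5 - 3)**2) = (2*(-7)*(4 - 7))*((-1 - 1)**2 + (-5 - 3)**2) = (2*(-7)*(-3))*((-2)**2 + (-8)**2) = 42*(4 + 64) = 42*68 = 2856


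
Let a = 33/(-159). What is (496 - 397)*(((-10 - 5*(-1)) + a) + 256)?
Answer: 1315908/53 ≈ 24828.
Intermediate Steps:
a = -11/53 (a = 33*(-1/159) = -11/53 ≈ -0.20755)
(496 - 397)*(((-10 - 5*(-1)) + a) + 256) = (496 - 397)*(((-10 - 5*(-1)) - 11/53) + 256) = 99*(((-10 + 5) - 11/53) + 256) = 99*((-5 - 11/53) + 256) = 99*(-276/53 + 256) = 99*(13292/53) = 1315908/53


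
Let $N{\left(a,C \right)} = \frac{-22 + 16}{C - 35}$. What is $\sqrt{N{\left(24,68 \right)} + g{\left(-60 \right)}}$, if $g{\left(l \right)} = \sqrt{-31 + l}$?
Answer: $\frac{\sqrt{-22 + 121 i \sqrt{91}}}{11} \approx 2.1632 + 2.2049 i$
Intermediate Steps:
$N{\left(a,C \right)} = - \frac{6}{-35 + C}$
$\sqrt{N{\left(24,68 \right)} + g{\left(-60 \right)}} = \sqrt{- \frac{6}{-35 + 68} + \sqrt{-31 - 60}} = \sqrt{- \frac{6}{33} + \sqrt{-91}} = \sqrt{\left(-6\right) \frac{1}{33} + i \sqrt{91}} = \sqrt{- \frac{2}{11} + i \sqrt{91}}$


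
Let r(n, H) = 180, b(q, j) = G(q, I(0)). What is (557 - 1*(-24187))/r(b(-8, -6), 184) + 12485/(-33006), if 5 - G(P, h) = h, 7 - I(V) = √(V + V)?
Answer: 7541233/55010 ≈ 137.09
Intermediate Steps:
I(V) = 7 - √2*√V (I(V) = 7 - √(V + V) = 7 - √(2*V) = 7 - √2*√V)
G(P, h) = 5 - h
b(q, j) = -2 (b(q, j) = 5 - (7 - √2*√0) = 5 - (7 - 1*√2*0) = 5 - (7 + 0) = 5 - 1*7 = 5 - 7 = -2)
(557 - 1*(-24187))/r(b(-8, -6), 184) + 12485/(-33006) = (557 - 1*(-24187))/180 + 12485/(-33006) = (557 + 24187)*(1/180) + 12485*(-1/33006) = 24744*(1/180) - 12485/33006 = 2062/15 - 12485/33006 = 7541233/55010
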